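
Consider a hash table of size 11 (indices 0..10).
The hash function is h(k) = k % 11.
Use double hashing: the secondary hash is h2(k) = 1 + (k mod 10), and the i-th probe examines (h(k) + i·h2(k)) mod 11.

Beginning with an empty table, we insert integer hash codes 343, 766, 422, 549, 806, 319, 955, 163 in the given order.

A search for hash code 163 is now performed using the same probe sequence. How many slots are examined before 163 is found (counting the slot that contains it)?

Insert 343: h=2, slot 2 empty -> index 2.
Insert 766: h=7, slot 7 empty -> index 7.
Insert 422: h=4, slot 4 empty -> index 4.
Insert 549: h=10, slot 10 empty -> index 10.
Insert 806: h=3, slot 3 empty -> index 3.
Insert 319: h=0, slot 0 empty -> index 0.
Insert 955: h=9, slot 9 empty -> index 9.
Insert 163: h=9, h2=4, slots 9,2 occupied -> index 6.
Table: [319, ., 343, 806, 422, ., 163, 766, ., 955, 549]
Lookup 163: h=9, h2=4, probe 9,2,6 → found at 6.

3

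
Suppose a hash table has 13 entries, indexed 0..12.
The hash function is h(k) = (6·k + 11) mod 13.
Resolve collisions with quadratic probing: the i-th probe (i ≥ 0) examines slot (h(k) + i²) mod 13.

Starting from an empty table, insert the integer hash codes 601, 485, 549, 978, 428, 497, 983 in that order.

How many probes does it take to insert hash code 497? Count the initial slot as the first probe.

601 hashes to 3; slot 3 is free → place at 3.
485 hashes to 9; slot 9 is free → place at 9.
549 hashes to 3; 3 taken → place at 4.
978 hashes to 3; 3,4 taken → place at 7.
428 hashes to 5; slot 5 is free → place at 5.
497 hashes to 3; 3,4,7 taken → place at 12.
983 hashes to 7; 7 taken → place at 8.
Table: [-, -, -, 601, 549, 428, -, 978, 983, 485, -, -, 497]

4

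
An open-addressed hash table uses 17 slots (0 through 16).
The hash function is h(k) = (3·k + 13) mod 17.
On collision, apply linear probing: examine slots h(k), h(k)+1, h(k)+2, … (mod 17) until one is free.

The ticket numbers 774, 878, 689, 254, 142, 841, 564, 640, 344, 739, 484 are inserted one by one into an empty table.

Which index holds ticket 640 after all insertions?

13

774 hashes to 6; slot 6 is free -> place at 6.
878 hashes to 12; slot 12 is free -> place at 12.
689 hashes to 6; 6 taken -> place at 7.
254 hashes to 10; slot 10 is free -> place at 10.
142 hashes to 14; slot 14 is free -> place at 14.
841 hashes to 3; slot 3 is free -> place at 3.
564 hashes to 5; slot 5 is free -> place at 5.
640 hashes to 12; 12 taken -> place at 13.
344 hashes to 8; slot 8 is free -> place at 8.
739 hashes to 3; 3 taken -> place at 4.
484 hashes to 3; 3,4,5,6,7,8 taken -> place at 9.
Table: [—, —, —, 841, 739, 564, 774, 689, 344, 484, 254, —, 878, 640, 142, —, —]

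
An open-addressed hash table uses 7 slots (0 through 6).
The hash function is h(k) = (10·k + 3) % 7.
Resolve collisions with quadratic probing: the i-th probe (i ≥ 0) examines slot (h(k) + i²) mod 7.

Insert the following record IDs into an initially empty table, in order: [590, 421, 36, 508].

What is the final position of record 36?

0

590 hashes to 2; slot 2 is free → place at 2.
421 hashes to 6; slot 6 is free → place at 6.
36 hashes to 6; 6 taken → place at 0.
508 hashes to 1; slot 1 is free → place at 1.
Table: [36, 508, 590, —, —, —, 421]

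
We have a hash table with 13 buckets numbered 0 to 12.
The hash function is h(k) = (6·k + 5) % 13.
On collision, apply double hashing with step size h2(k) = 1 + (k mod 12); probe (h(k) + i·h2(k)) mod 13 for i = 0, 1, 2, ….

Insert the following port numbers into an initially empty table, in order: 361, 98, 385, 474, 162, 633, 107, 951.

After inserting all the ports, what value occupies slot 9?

361: h=0 → slot 0
98: h=8 → slot 8
385: h=1 → slot 1
474: h=2 → slot 2
162: h=2, h2=7, probe 2,9 → slot 9
633: h=7 → slot 7
107: h=10 → slot 10
951: h=4 → slot 4
Table: [361, 385, 474, ∅, 951, ∅, ∅, 633, 98, 162, 107, ∅, ∅]

162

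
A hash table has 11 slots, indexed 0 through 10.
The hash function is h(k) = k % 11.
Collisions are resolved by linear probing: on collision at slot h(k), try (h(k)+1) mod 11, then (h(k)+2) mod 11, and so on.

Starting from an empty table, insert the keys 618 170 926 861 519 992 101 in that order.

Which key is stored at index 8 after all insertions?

101

Insert 618: h=2, slot 2 empty -> index 2.
Insert 170: h=5, slot 5 empty -> index 5.
Insert 926: h=2, slot 2 occupied -> index 3.
Insert 861: h=3, slot 3 occupied -> index 4.
Insert 519: h=2, slots 2,3,4,5 occupied -> index 6.
Insert 992: h=2, slots 2,3,4,5,6 occupied -> index 7.
Insert 101: h=2, slots 2,3,4,5,6,7 occupied -> index 8.
Table: [-, -, 618, 926, 861, 170, 519, 992, 101, -, -]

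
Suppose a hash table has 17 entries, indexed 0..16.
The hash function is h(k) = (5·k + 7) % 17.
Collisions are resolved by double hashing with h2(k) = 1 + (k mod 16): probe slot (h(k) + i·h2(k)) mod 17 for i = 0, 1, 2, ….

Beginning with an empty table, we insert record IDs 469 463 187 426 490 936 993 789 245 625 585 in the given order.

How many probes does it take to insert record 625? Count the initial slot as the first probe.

7

469: h=6 => slot 6
463: h=10 => slot 10
187: h=7 => slot 7
426: h=12 => slot 12
490: h=9 => slot 9
936: h=12, h2=9, probe 12,4 => slot 4
993: h=8 => slot 8
789: h=8, h2=6, probe 8,14 => slot 14
245: h=8, h2=6, probe 8,14,3 => slot 3
625: h=4, h2=2, probe 4,6,8,10,12,14,16 => slot 16
585: h=8, h2=10, probe 8,1 => slot 1
Table: [_, 585, _, 245, 936, _, 469, 187, 993, 490, 463, _, 426, _, 789, _, 625]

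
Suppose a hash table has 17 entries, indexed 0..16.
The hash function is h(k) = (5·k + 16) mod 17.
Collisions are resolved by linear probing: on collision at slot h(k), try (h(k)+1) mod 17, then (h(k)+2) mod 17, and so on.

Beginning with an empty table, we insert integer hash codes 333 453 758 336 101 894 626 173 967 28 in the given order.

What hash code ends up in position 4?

Insert 333: h=15, slot 15 empty -> index 15.
Insert 453: h=3, slot 3 empty -> index 3.
Insert 758: h=15, slot 15 occupied -> index 16.
Insert 336: h=13, slot 13 empty -> index 13.
Insert 101: h=11, slot 11 empty -> index 11.
Insert 894: h=15, slots 15,16 occupied -> index 0.
Insert 626: h=1, slot 1 empty -> index 1.
Insert 173: h=14, slot 14 empty -> index 14.
Insert 967: h=6, slot 6 empty -> index 6.
Insert 28: h=3, slot 3 occupied -> index 4.
Table: [894, 626, —, 453, 28, —, 967, —, —, —, —, 101, —, 336, 173, 333, 758]

28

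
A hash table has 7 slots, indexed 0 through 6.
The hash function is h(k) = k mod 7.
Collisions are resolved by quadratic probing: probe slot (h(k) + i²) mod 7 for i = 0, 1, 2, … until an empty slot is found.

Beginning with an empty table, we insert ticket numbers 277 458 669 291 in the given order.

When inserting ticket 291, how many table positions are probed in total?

277: h=4 => slot 4
458: h=3 => slot 3
669: h=4, probe 4,5 => slot 5
291: h=4, probe 4,5,1 => slot 1
Table: [—, 291, —, 458, 277, 669, —]

3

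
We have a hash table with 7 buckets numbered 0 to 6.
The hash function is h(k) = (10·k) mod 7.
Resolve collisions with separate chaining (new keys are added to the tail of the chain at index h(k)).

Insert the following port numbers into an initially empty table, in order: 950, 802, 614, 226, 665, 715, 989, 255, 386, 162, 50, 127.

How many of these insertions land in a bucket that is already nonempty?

950 → bucket 1
802 → bucket 5
614 → bucket 1 (collision)
226 → bucket 6
665 → bucket 0
715 → bucket 3
989 → bucket 6 (collision)
255 → bucket 2
386 → bucket 3 (collision)
162 → bucket 3 (collision)
50 → bucket 3 (collision)
127 → bucket 3 (collision)
Final buckets:
0: 665
1: 950 -> 614
2: 255
3: 715 -> 386 -> 162 -> 50 -> 127
4: .
5: 802
6: 226 -> 989

6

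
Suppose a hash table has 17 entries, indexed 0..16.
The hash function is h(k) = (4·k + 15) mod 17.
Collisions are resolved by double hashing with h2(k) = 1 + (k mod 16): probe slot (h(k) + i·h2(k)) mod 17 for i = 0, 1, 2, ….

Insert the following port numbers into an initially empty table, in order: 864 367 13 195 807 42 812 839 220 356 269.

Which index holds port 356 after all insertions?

Insert 864: h=3, slot 3 empty => index 3.
Insert 367: h=4, slot 4 empty => index 4.
Insert 13: h=16, slot 16 empty => index 16.
Insert 195: h=13, slot 13 empty => index 13.
Insert 807: h=13, h2=8, slots 13,4 occupied => index 12.
Insert 42: h=13, h2=11, slot 13 occupied => index 7.
Insert 812: h=16, h2=13, slots 16,12 occupied => index 8.
Insert 839: h=5, slot 5 empty => index 5.
Insert 220: h=11, slot 11 empty => index 11.
Insert 356: h=11, h2=5, slots 11,16,4 occupied => index 9.
Insert 269: h=3, h2=14, slot 3 occupied => index 0.
Table: [269, ∅, ∅, 864, 367, 839, ∅, 42, 812, 356, ∅, 220, 807, 195, ∅, ∅, 13]

9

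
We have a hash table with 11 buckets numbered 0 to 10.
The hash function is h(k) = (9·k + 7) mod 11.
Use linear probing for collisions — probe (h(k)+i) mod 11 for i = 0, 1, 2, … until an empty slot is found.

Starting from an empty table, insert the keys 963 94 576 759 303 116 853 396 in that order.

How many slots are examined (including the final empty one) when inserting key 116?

963: h=6 -> slot 6
94: h=6, probe 6,7 -> slot 7
576: h=10 -> slot 10
759: h=7, probe 7,8 -> slot 8
303: h=6, probe 6,7,8,9 -> slot 9
116: h=6, probe 6,7,8,9,10,0 -> slot 0
853: h=6, probe 6,7,8,9,10,0,1 -> slot 1
396: h=7, probe 7,8,9,10,0,1,2 -> slot 2
Table: [116, 853, 396, _, _, _, 963, 94, 759, 303, 576]

6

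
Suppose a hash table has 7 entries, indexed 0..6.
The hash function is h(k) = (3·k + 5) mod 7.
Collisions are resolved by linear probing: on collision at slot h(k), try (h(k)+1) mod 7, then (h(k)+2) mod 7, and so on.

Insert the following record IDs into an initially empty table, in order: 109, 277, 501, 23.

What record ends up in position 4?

109: h=3 → slot 3
277: h=3, probe 3,4 → slot 4
501: h=3, probe 3,4,5 → slot 5
23: h=4, probe 4,5,6 → slot 6
Table: [_, _, _, 109, 277, 501, 23]

277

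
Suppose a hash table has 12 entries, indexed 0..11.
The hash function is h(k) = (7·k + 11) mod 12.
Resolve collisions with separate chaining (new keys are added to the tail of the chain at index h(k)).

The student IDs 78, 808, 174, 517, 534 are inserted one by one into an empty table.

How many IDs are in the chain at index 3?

78 → bucket 5
808 → bucket 3
174 → bucket 5 (collision)
517 → bucket 6
534 → bucket 5 (collision)
Final buckets:
0: -
1: -
2: -
3: 808
4: -
5: 78 -> 174 -> 534
6: 517
7: -
8: -
9: -
10: -
11: -

1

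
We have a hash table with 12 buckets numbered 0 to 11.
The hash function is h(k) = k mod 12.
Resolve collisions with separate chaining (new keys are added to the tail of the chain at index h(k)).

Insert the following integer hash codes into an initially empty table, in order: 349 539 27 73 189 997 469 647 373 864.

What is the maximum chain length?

5

349 -> bucket 1
539 -> bucket 11
27 -> bucket 3
73 -> bucket 1 (collision)
189 -> bucket 9
997 -> bucket 1 (collision)
469 -> bucket 1 (collision)
647 -> bucket 11 (collision)
373 -> bucket 1 (collision)
864 -> bucket 0
Final buckets:
0: 864
1: 349 -> 73 -> 997 -> 469 -> 373
2: ∅
3: 27
4: ∅
5: ∅
6: ∅
7: ∅
8: ∅
9: 189
10: ∅
11: 539 -> 647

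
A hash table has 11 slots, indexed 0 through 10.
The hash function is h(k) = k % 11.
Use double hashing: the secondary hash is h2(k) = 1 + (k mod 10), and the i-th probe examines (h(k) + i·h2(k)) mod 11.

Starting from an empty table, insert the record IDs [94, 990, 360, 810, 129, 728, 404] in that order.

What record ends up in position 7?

94: h=6 => slot 6
990: h=0 => slot 0
360: h=8 => slot 8
810: h=7 => slot 7
129: h=8, h2=10, probe 8,7,6,5 => slot 5
728: h=2 => slot 2
404: h=8, h2=5, probe 8,2,7,1 => slot 1
Table: [990, 404, 728, ., ., 129, 94, 810, 360, ., .]

810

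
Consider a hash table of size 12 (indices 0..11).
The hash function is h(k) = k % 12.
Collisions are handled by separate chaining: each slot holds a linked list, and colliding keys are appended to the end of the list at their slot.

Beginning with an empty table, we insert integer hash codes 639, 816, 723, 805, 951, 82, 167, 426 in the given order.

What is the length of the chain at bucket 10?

1

639 → bucket 3
816 → bucket 0
723 → bucket 3 (collision)
805 → bucket 1
951 → bucket 3 (collision)
82 → bucket 10
167 → bucket 11
426 → bucket 6
Final buckets:
0: 816
1: 805
2: ∅
3: 639 -> 723 -> 951
4: ∅
5: ∅
6: 426
7: ∅
8: ∅
9: ∅
10: 82
11: 167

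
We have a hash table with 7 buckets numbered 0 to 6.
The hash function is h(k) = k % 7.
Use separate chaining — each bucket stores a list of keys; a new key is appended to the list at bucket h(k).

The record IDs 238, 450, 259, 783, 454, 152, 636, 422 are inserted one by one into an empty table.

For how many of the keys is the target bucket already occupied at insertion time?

4

Insert 238: h=0, bucket 0 empty → new chain.
Insert 450: h=2, bucket 2 empty → new chain.
Insert 259: h=0, bucket 0 nonempty → append to chain.
Insert 783: h=6, bucket 6 empty → new chain.
Insert 454: h=6, bucket 6 nonempty → append to chain.
Insert 152: h=5, bucket 5 empty → new chain.
Insert 636: h=6, bucket 6 nonempty → append to chain.
Insert 422: h=2, bucket 2 nonempty → append to chain.
Final buckets:
0: 238 -> 259
1: —
2: 450 -> 422
3: —
4: —
5: 152
6: 783 -> 454 -> 636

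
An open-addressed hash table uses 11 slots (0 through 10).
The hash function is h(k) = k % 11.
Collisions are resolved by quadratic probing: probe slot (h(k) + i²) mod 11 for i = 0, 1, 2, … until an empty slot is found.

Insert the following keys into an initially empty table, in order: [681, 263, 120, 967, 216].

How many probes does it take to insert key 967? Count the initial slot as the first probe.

4

681: h=10 -> slot 10
263: h=10, probe 10,0 -> slot 0
120: h=10, probe 10,0,3 -> slot 3
967: h=10, probe 10,0,3,8 -> slot 8
216: h=7 -> slot 7
Table: [263, _, _, 120, _, _, _, 216, 967, _, 681]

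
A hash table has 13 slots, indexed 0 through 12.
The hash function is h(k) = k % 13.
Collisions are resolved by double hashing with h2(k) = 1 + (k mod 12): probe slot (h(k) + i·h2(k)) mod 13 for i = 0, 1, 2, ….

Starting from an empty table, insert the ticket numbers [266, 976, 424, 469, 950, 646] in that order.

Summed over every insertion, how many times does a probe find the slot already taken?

Insert 266: h=6, slot 6 empty => index 6.
Insert 976: h=1, slot 1 empty => index 1.
Insert 424: h=8, slot 8 empty => index 8.
Insert 469: h=1, h2=2, slot 1 occupied => index 3.
Insert 950: h=1, h2=3, slot 1 occupied => index 4.
Insert 646: h=9, slot 9 empty => index 9.
Table: [∅, 976, ∅, 469, 950, ∅, 266, ∅, 424, 646, ∅, ∅, ∅]

2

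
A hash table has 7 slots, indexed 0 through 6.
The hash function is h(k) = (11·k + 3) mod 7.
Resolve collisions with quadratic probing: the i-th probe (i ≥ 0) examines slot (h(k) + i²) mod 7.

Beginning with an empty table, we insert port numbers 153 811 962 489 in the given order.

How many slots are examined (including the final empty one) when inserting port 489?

3

Insert 153: h=6, slot 6 empty => index 6.
Insert 811: h=6, slot 6 occupied => index 0.
Insert 962: h=1, slot 1 empty => index 1.
Insert 489: h=6, slots 6,0 occupied => index 3.
Table: [811, 962, ., 489, ., ., 153]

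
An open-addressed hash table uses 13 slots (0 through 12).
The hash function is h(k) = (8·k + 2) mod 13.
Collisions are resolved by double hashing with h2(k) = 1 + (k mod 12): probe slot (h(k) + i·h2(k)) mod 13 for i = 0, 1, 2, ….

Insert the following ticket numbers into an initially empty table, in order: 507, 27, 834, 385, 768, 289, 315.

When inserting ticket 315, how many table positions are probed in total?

Insert 507: h=2, slot 2 empty → index 2.
Insert 27: h=10, slot 10 empty → index 10.
Insert 834: h=5, slot 5 empty → index 5.
Insert 385: h=1, slot 1 empty → index 1.
Insert 768: h=10, h2=1, slot 10 occupied → index 11.
Insert 289: h=0, slot 0 empty → index 0.
Insert 315: h=0, h2=4, slot 0 occupied → index 4.
Table: [289, 385, 507, _, 315, 834, _, _, _, _, 27, 768, _]

2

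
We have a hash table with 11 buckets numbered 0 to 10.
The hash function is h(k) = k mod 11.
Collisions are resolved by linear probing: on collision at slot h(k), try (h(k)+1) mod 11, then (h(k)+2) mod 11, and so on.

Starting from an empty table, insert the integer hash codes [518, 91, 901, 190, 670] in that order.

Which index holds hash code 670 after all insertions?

0

Insert 518: h=1, slot 1 empty → index 1.
Insert 91: h=3, slot 3 empty → index 3.
Insert 901: h=10, slot 10 empty → index 10.
Insert 190: h=3, slot 3 occupied → index 4.
Insert 670: h=10, slot 10 occupied → index 0.
Table: [670, 518, ∅, 91, 190, ∅, ∅, ∅, ∅, ∅, 901]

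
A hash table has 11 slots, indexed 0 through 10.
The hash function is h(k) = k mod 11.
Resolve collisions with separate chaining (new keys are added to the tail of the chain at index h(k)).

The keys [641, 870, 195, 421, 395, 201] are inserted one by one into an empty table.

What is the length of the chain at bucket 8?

Insert 641: h=3, bucket 3 empty -> new chain.
Insert 870: h=1, bucket 1 empty -> new chain.
Insert 195: h=8, bucket 8 empty -> new chain.
Insert 421: h=3, bucket 3 nonempty -> append to chain.
Insert 395: h=10, bucket 10 empty -> new chain.
Insert 201: h=3, bucket 3 nonempty -> append to chain.
Final buckets:
0: .
1: 870
2: .
3: 641 -> 421 -> 201
4: .
5: .
6: .
7: .
8: 195
9: .
10: 395

1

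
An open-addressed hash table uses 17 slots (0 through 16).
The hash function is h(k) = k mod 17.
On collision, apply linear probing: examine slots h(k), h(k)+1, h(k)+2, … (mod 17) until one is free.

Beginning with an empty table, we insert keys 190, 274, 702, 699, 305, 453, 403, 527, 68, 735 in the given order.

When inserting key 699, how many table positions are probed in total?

190: h=3 => slot 3
274: h=2 => slot 2
702: h=5 => slot 5
699: h=2, probe 2,3,4 => slot 4
305: h=16 => slot 16
453: h=11 => slot 11
403: h=12 => slot 12
527: h=0 => slot 0
68: h=0, probe 0,1 => slot 1
735: h=4, probe 4,5,6 => slot 6
Table: [527, 68, 274, 190, 699, 702, 735, —, —, —, —, 453, 403, —, —, —, 305]

3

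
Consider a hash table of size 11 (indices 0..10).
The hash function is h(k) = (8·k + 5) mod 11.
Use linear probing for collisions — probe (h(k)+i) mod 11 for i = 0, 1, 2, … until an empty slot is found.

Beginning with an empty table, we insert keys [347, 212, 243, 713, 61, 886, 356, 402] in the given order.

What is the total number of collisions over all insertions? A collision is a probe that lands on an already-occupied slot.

347: h=9 -> slot 9
212: h=7 -> slot 7
243: h=2 -> slot 2
713: h=0 -> slot 0
61: h=9, probe 9,10 -> slot 10
886: h=9, probe 9,10,0,1 -> slot 1
356: h=4 -> slot 4
402: h=9, probe 9,10,0,1,2,3 -> slot 3
Table: [713, 886, 243, 402, 356, ∅, ∅, 212, ∅, 347, 61]

9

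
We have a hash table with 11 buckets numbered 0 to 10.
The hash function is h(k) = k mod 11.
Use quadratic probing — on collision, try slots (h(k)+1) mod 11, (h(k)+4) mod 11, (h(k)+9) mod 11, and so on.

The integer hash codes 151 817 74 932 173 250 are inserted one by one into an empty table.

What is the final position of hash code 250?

151 hashes to 8; slot 8 is free → place at 8.
817 hashes to 3; slot 3 is free → place at 3.
74 hashes to 8; 8 taken → place at 9.
932 hashes to 8; 8,9 taken → place at 1.
173 hashes to 8; 8,9,1 taken → place at 6.
250 hashes to 8; 8,9,1,6 taken → place at 2.
Table: [-, 932, 250, 817, -, -, 173, -, 151, 74, -]

2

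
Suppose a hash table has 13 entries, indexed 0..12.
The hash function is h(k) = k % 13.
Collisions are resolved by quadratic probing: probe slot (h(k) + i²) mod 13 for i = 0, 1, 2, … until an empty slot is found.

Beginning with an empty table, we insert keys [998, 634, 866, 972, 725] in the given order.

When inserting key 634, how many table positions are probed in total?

2

998: h=10 → slot 10
634: h=10, probe 10,11 → slot 11
866: h=8 → slot 8
972: h=10, probe 10,11,1 → slot 1
725: h=10, probe 10,11,1,6 → slot 6
Table: [_, 972, _, _, _, _, 725, _, 866, _, 998, 634, _]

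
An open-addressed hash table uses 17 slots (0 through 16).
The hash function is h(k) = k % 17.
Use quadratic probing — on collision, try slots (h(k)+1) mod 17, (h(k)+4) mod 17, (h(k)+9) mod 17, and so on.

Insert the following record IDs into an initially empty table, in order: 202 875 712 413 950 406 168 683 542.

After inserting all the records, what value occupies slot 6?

Insert 202: h=15, slot 15 empty => index 15.
Insert 875: h=8, slot 8 empty => index 8.
Insert 712: h=15, slot 15 occupied => index 16.
Insert 413: h=5, slot 5 empty => index 5.
Insert 950: h=15, slots 15,16 occupied => index 2.
Insert 406: h=15, slots 15,16,2 occupied => index 7.
Insert 168: h=15, slots 15,16,2,7 occupied => index 14.
Insert 683: h=3, slot 3 empty => index 3.
Insert 542: h=15, slots 15,16,2,7,14 occupied => index 6.
Table: [., ., 950, 683, ., 413, 542, 406, 875, ., ., ., ., ., 168, 202, 712]

542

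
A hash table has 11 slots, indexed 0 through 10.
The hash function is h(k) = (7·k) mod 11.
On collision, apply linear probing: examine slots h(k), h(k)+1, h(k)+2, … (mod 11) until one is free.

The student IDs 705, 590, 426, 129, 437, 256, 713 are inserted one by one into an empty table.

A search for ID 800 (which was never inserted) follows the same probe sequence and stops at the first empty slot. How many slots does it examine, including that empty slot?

4

705: h=7 -> slot 7
590: h=5 -> slot 5
426: h=1 -> slot 1
129: h=1, probe 1,2 -> slot 2
437: h=1, probe 1,2,3 -> slot 3
256: h=10 -> slot 10
713: h=8 -> slot 8
Table: [∅, 426, 129, 437, ∅, 590, ∅, 705, 713, ∅, 256]
Lookup 800: h=1, probe 1,2,3,4 → slot 4 empty, not found.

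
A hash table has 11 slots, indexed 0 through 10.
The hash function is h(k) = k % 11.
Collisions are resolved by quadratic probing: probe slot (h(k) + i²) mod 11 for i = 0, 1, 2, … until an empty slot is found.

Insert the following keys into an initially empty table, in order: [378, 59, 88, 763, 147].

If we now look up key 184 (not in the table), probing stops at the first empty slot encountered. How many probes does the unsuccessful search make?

378: h=4 => slot 4
59: h=4, probe 4,5 => slot 5
88: h=0 => slot 0
763: h=4, probe 4,5,8 => slot 8
147: h=4, probe 4,5,8,2 => slot 2
Table: [88, —, 147, —, 378, 59, —, —, 763, —, —]
Lookup 184: h=8, probe 8,9 → slot 9 empty, not found.

2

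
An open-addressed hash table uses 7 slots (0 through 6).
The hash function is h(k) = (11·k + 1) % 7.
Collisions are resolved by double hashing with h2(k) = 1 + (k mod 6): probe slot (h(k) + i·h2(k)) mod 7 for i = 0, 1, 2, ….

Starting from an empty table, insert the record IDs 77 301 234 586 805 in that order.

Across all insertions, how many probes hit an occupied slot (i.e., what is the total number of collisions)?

Insert 77: h=1, slot 1 empty => index 1.
Insert 301: h=1, h2=2, slot 1 occupied => index 3.
Insert 234: h=6, slot 6 empty => index 6.
Insert 586: h=0, slot 0 empty => index 0.
Insert 805: h=1, h2=2, slots 1,3 occupied => index 5.
Table: [586, 77, ., 301, ., 805, 234]

3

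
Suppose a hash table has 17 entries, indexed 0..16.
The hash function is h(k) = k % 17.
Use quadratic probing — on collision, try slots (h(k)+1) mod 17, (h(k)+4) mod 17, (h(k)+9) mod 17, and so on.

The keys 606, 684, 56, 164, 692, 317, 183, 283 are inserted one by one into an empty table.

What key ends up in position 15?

317

606: h=11 → slot 11
684: h=4 → slot 4
56: h=5 → slot 5
164: h=11, probe 11,12 → slot 12
692: h=12, probe 12,13 → slot 13
317: h=11, probe 11,12,15 → slot 15
183: h=13, probe 13,14 → slot 14
283: h=11, probe 11,12,15,3 → slot 3
Table: [—, —, —, 283, 684, 56, —, —, —, —, —, 606, 164, 692, 183, 317, —]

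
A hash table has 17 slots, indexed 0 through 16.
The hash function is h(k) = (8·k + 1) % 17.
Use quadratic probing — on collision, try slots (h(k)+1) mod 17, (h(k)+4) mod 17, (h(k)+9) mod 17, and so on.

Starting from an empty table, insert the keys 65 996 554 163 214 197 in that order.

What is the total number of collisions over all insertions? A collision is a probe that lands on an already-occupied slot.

10

65 hashes to 11; slot 11 is free → place at 11.
996 hashes to 13; slot 13 is free → place at 13.
554 hashes to 13; 13 taken → place at 14.
163 hashes to 13; 13,14 taken → place at 0.
214 hashes to 13; 13,14,0 taken → place at 5.
197 hashes to 13; 13,14,0,5 taken → place at 12.
Table: [163, ∅, ∅, ∅, ∅, 214, ∅, ∅, ∅, ∅, ∅, 65, 197, 996, 554, ∅, ∅]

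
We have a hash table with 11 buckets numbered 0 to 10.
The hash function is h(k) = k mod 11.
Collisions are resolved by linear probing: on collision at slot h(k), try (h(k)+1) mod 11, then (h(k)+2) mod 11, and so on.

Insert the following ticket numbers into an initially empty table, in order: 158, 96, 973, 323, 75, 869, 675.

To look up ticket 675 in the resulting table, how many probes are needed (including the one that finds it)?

Insert 158: h=4, slot 4 empty -> index 4.
Insert 96: h=8, slot 8 empty -> index 8.
Insert 973: h=5, slot 5 empty -> index 5.
Insert 323: h=4, slots 4,5 occupied -> index 6.
Insert 75: h=9, slot 9 empty -> index 9.
Insert 869: h=0, slot 0 empty -> index 0.
Insert 675: h=4, slots 4,5,6 occupied -> index 7.
Table: [869, —, —, —, 158, 973, 323, 675, 96, 75, —]
Lookup 675: h=4, probe 4,5,6,7 → found at 7.

4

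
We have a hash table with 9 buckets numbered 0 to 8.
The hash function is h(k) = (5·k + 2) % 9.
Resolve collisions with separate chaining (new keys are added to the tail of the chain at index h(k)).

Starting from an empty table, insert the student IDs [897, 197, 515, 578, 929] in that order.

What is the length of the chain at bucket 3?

3

897 → bucket 5
197 → bucket 6
515 → bucket 3
578 → bucket 3 (collision)
929 → bucket 3 (collision)
Final buckets:
0: —
1: —
2: —
3: 515 -> 578 -> 929
4: —
5: 897
6: 197
7: —
8: —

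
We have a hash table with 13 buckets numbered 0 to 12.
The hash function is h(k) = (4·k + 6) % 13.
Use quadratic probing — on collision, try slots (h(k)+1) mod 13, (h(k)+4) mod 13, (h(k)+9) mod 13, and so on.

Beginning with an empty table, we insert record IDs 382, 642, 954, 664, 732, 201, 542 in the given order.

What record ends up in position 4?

382 hashes to 0; slot 0 is free => place at 0.
642 hashes to 0; 0 taken => place at 1.
954 hashes to 0; 0,1 taken => place at 4.
664 hashes to 10; slot 10 is free => place at 10.
732 hashes to 9; slot 9 is free => place at 9.
201 hashes to 4; 4 taken => place at 5.
542 hashes to 3; slot 3 is free => place at 3.
Table: [382, 642, _, 542, 954, 201, _, _, _, 732, 664, _, _]

954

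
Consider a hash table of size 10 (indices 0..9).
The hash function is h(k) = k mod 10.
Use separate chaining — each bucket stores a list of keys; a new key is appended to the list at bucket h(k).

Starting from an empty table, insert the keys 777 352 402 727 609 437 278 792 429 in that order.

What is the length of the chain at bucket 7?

777 → bucket 7
352 → bucket 2
402 → bucket 2 (collision)
727 → bucket 7 (collision)
609 → bucket 9
437 → bucket 7 (collision)
278 → bucket 8
792 → bucket 2 (collision)
429 → bucket 9 (collision)
Final buckets:
0: —
1: —
2: 352 -> 402 -> 792
3: —
4: —
5: —
6: —
7: 777 -> 727 -> 437
8: 278
9: 609 -> 429

3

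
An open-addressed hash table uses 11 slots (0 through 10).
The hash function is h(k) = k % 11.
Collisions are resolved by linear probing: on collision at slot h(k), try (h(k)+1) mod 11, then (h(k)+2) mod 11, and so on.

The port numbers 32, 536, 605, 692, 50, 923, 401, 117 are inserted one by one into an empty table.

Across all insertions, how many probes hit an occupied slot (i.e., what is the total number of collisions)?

5

32: h=10 -> slot 10
536: h=8 -> slot 8
605: h=0 -> slot 0
692: h=10, probe 10,0,1 -> slot 1
50: h=6 -> slot 6
923: h=10, probe 10,0,1,2 -> slot 2
401: h=5 -> slot 5
117: h=7 -> slot 7
Table: [605, 692, 923, —, —, 401, 50, 117, 536, —, 32]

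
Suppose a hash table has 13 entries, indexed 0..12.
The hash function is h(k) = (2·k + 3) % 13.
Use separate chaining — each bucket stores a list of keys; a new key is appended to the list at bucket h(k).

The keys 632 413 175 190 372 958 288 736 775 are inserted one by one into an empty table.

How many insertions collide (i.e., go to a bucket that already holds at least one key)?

632 → bucket 6
413 → bucket 10
175 → bucket 2
190 → bucket 6 (collision)
372 → bucket 6 (collision)
958 → bucket 8
288 → bucket 7
736 → bucket 6 (collision)
775 → bucket 6 (collision)
Final buckets:
0: _
1: _
2: 175
3: _
4: _
5: _
6: 632 -> 190 -> 372 -> 736 -> 775
7: 288
8: 958
9: _
10: 413
11: _
12: _

4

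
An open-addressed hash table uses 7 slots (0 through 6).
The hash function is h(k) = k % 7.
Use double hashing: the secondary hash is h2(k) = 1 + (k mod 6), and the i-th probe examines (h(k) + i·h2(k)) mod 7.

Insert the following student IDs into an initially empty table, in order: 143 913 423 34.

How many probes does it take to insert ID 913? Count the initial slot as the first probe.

2

Insert 143: h=3, slot 3 empty => index 3.
Insert 913: h=3, h2=2, slot 3 occupied => index 5.
Insert 423: h=3, h2=4, slot 3 occupied => index 0.
Insert 34: h=6, slot 6 empty => index 6.
Table: [423, ∅, ∅, 143, ∅, 913, 34]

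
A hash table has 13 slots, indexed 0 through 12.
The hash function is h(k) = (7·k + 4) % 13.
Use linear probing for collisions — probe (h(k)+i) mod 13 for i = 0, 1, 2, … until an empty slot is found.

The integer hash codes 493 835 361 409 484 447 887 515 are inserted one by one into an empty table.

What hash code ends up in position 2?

887

493: h=10 -> slot 10
835: h=12 -> slot 12
361: h=9 -> slot 9
409: h=7 -> slot 7
484: h=12, probe 12,0 -> slot 0
447: h=0, probe 0,1 -> slot 1
887: h=12, probe 12,0,1,2 -> slot 2
515: h=8 -> slot 8
Table: [484, 447, 887, _, _, _, _, 409, 515, 361, 493, _, 835]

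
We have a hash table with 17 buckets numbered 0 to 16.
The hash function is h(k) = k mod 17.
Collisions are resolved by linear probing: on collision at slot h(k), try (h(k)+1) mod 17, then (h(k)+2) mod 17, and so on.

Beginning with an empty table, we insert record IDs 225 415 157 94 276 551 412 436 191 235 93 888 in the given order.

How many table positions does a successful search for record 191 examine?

225 hashes to 4; slot 4 is free -> place at 4.
415 hashes to 7; slot 7 is free -> place at 7.
157 hashes to 4; 4 taken -> place at 5.
94 hashes to 9; slot 9 is free -> place at 9.
276 hashes to 4; 4,5 taken -> place at 6.
551 hashes to 7; 7 taken -> place at 8.
412 hashes to 4; 4,5,6,7,8,9 taken -> place at 10.
436 hashes to 11; slot 11 is free -> place at 11.
191 hashes to 4; 4,5,6,7,8,9,10,11 taken -> place at 12.
235 hashes to 14; slot 14 is free -> place at 14.
93 hashes to 8; 8,9,10,11,12 taken -> place at 13.
888 hashes to 4; 4,5,6,7,8,9,10,11,12,13,14 taken -> place at 15.
Table: [., ., ., ., 225, 157, 276, 415, 551, 94, 412, 436, 191, 93, 235, 888, .]
Lookup 191: h=4, probe 4,5,6,7,8,9,10,11,12 → found at 12.

9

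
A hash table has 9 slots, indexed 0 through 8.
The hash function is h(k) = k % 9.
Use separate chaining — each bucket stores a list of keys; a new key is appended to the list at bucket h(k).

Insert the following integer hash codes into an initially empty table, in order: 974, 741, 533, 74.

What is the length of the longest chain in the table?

3

Insert 974: h=2, bucket 2 empty -> new chain.
Insert 741: h=3, bucket 3 empty -> new chain.
Insert 533: h=2, bucket 2 nonempty -> append to chain.
Insert 74: h=2, bucket 2 nonempty -> append to chain.
Final buckets:
0: —
1: —
2: 974 -> 533 -> 74
3: 741
4: —
5: —
6: —
7: —
8: —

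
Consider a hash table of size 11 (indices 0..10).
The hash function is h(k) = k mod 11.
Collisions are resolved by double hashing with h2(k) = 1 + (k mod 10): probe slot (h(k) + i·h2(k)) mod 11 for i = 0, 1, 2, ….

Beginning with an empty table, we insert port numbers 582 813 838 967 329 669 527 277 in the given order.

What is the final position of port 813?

3

582 hashes to 10; slot 10 is free → place at 10.
813 hashes to 10, h2=4; 10 taken → place at 3.
838 hashes to 2; slot 2 is free → place at 2.
967 hashes to 10, h2=8; 10 taken → place at 7.
329 hashes to 10, h2=10; 10 taken → place at 9.
669 hashes to 9, h2=10; 9 taken → place at 8.
527 hashes to 10, h2=8; 10,7 taken → place at 4.
277 hashes to 2, h2=8; 2,10,7,4 taken → place at 1.
Table: [., 277, 838, 813, 527, ., ., 967, 669, 329, 582]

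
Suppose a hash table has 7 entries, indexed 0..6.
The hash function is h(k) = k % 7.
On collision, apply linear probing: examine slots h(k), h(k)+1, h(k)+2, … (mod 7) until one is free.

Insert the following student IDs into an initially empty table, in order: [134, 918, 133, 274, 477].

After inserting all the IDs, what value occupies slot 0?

133

Insert 134: h=1, slot 1 empty -> index 1.
Insert 918: h=1, slot 1 occupied -> index 2.
Insert 133: h=0, slot 0 empty -> index 0.
Insert 274: h=1, slots 1,2 occupied -> index 3.
Insert 477: h=1, slots 1,2,3 occupied -> index 4.
Table: [133, 134, 918, 274, 477, ∅, ∅]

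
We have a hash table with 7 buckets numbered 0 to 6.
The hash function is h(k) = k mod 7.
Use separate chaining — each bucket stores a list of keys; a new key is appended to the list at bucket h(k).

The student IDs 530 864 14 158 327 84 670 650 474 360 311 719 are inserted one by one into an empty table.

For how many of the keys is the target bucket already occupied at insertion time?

530 -> bucket 5
864 -> bucket 3
14 -> bucket 0
158 -> bucket 4
327 -> bucket 5 (collision)
84 -> bucket 0 (collision)
670 -> bucket 5 (collision)
650 -> bucket 6
474 -> bucket 5 (collision)
360 -> bucket 3 (collision)
311 -> bucket 3 (collision)
719 -> bucket 5 (collision)
Final buckets:
0: 14 -> 84
1: ∅
2: ∅
3: 864 -> 360 -> 311
4: 158
5: 530 -> 327 -> 670 -> 474 -> 719
6: 650

7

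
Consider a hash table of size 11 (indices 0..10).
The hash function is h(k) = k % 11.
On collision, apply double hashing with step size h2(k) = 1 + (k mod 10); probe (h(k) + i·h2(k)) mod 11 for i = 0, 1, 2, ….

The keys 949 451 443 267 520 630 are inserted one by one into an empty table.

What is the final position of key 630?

5

949 hashes to 3; slot 3 is free -> place at 3.
451 hashes to 0; slot 0 is free -> place at 0.
443 hashes to 3, h2=4; 3 taken -> place at 7.
267 hashes to 3, h2=8; 3,0 taken -> place at 8.
520 hashes to 3, h2=1; 3 taken -> place at 4.
630 hashes to 3, h2=1; 3,4 taken -> place at 5.
Table: [451, ∅, ∅, 949, 520, 630, ∅, 443, 267, ∅, ∅]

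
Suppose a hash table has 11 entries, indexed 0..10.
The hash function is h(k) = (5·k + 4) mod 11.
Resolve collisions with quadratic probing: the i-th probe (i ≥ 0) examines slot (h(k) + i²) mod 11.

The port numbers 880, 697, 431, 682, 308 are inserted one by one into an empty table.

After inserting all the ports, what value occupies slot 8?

308

Insert 880: h=4, slot 4 empty => index 4.
Insert 697: h=2, slot 2 empty => index 2.
Insert 431: h=3, slot 3 empty => index 3.
Insert 682: h=4, slot 4 occupied => index 5.
Insert 308: h=4, slots 4,5 occupied => index 8.
Table: [-, -, 697, 431, 880, 682, -, -, 308, -, -]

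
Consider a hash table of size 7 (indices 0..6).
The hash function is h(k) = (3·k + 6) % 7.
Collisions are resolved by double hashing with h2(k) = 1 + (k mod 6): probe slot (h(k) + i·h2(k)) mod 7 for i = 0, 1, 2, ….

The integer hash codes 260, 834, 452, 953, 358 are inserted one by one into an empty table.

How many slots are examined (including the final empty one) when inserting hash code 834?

2

260: h=2 => slot 2
834: h=2, h2=1, probe 2,3 => slot 3
452: h=4 => slot 4
953: h=2, h2=6, probe 2,1 => slot 1
358: h=2, h2=5, probe 2,0 => slot 0
Table: [358, 953, 260, 834, 452, ∅, ∅]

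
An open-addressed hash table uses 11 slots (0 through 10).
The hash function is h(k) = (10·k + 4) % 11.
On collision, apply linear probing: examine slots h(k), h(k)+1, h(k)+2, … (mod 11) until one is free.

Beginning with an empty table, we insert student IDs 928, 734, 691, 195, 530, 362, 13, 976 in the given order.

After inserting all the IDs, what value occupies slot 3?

13

Insert 928: h=0, slot 0 empty -> index 0.
Insert 734: h=7, slot 7 empty -> index 7.
Insert 691: h=6, slot 6 empty -> index 6.
Insert 195: h=7, slot 7 occupied -> index 8.
Insert 530: h=2, slot 2 empty -> index 2.
Insert 362: h=5, slot 5 empty -> index 5.
Insert 13: h=2, slot 2 occupied -> index 3.
Insert 976: h=7, slots 7,8 occupied -> index 9.
Table: [928, —, 530, 13, —, 362, 691, 734, 195, 976, —]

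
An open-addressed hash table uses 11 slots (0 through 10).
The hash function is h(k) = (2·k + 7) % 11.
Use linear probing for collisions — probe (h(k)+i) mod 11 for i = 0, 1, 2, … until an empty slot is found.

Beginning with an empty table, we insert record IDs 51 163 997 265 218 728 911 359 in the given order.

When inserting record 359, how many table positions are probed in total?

4

51 hashes to 10; slot 10 is free => place at 10.
163 hashes to 3; slot 3 is free => place at 3.
997 hashes to 10; 10 taken => place at 0.
265 hashes to 9; slot 9 is free => place at 9.
218 hashes to 3; 3 taken => place at 4.
728 hashes to 0; 0 taken => place at 1.
911 hashes to 3; 3,4 taken => place at 5.
359 hashes to 10; 10,0,1 taken => place at 2.
Table: [997, 728, 359, 163, 218, 911, ∅, ∅, ∅, 265, 51]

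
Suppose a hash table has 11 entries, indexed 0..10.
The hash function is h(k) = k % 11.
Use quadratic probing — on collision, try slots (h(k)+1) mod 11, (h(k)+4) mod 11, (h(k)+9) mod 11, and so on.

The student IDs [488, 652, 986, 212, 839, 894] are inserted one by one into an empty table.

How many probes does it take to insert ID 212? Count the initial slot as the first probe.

488: h=4 => slot 4
652: h=3 => slot 3
986: h=7 => slot 7
212: h=3, probe 3,4,7,1 => slot 1
839: h=3, probe 3,4,7,1,8 => slot 8
894: h=3, probe 3,4,7,1,8,6 => slot 6
Table: [∅, 212, ∅, 652, 488, ∅, 894, 986, 839, ∅, ∅]

4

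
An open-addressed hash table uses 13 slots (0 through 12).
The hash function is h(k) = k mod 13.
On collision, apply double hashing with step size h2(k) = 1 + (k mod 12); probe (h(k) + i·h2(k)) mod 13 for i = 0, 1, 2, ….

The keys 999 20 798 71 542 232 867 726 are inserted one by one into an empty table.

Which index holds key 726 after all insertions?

999: h=11 -> slot 11
20: h=7 -> slot 7
798: h=5 -> slot 5
71: h=6 -> slot 6
542: h=9 -> slot 9
232: h=11, h2=5, probe 11,3 -> slot 3
867: h=9, h2=4, probe 9,0 -> slot 0
726: h=11, h2=7, probe 11,5,12 -> slot 12
Table: [867, -, -, 232, -, 798, 71, 20, -, 542, -, 999, 726]

12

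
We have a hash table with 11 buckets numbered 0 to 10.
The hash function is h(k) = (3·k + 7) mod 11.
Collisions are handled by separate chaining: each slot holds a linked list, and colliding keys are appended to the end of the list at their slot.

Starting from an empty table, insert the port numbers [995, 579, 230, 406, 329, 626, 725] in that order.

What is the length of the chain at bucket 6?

1

995 -> bucket 0
579 -> bucket 6
230 -> bucket 4
406 -> bucket 4 (collision)
329 -> bucket 4 (collision)
626 -> bucket 4 (collision)
725 -> bucket 4 (collision)
Final buckets:
0: 995
1: _
2: _
3: _
4: 230 -> 406 -> 329 -> 626 -> 725
5: _
6: 579
7: _
8: _
9: _
10: _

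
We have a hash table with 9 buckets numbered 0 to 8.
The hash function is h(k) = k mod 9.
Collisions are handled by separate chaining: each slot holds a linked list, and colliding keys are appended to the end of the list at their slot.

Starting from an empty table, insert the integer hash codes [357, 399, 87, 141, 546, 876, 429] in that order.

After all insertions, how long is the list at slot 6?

Insert 357: h=6, bucket 6 empty -> new chain.
Insert 399: h=3, bucket 3 empty -> new chain.
Insert 87: h=6, bucket 6 nonempty -> append to chain.
Insert 141: h=6, bucket 6 nonempty -> append to chain.
Insert 546: h=6, bucket 6 nonempty -> append to chain.
Insert 876: h=3, bucket 3 nonempty -> append to chain.
Insert 429: h=6, bucket 6 nonempty -> append to chain.
Final buckets:
0: .
1: .
2: .
3: 399 -> 876
4: .
5: .
6: 357 -> 87 -> 141 -> 546 -> 429
7: .
8: .

5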